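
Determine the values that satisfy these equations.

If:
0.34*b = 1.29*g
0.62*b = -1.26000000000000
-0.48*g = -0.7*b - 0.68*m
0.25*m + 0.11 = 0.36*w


Then:
b = -2.03
g = -0.54
m = 1.71
w = 1.50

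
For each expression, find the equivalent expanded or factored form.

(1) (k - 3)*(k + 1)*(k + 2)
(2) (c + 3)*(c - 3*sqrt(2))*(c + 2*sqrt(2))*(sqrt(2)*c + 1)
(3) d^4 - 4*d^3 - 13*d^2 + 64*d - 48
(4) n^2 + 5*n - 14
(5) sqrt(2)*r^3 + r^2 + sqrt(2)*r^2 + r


(1) = k^3 - 7*k - 6
(2) = sqrt(2)*c^4 - c^3 + 3*sqrt(2)*c^3 - 13*sqrt(2)*c^2 - 3*c^2 - 39*sqrt(2)*c - 12*c - 36
(3) = (d - 4)*(d - 3)*(d - 1)*(d + 4)
(4) = (n - 2)*(n + 7)
(5) = r*(r + 1)*(sqrt(2)*r + 1)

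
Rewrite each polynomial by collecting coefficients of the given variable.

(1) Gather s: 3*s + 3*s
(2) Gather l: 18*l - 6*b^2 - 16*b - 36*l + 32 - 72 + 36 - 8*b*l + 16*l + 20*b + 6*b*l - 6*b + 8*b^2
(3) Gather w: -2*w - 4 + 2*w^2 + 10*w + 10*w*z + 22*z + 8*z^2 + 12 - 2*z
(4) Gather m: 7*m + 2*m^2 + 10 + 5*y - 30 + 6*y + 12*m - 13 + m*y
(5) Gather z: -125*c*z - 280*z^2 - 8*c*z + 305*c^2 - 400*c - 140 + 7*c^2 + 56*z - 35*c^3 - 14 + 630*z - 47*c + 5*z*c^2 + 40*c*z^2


(1) = 6*s
(2) = 2*b^2 - 2*b + l*(-2*b - 2) - 4
(3) = 2*w^2 + w*(10*z + 8) + 8*z^2 + 20*z + 8
(4) = 2*m^2 + m*(y + 19) + 11*y - 33
(5) = -35*c^3 + 312*c^2 - 447*c + z^2*(40*c - 280) + z*(5*c^2 - 133*c + 686) - 154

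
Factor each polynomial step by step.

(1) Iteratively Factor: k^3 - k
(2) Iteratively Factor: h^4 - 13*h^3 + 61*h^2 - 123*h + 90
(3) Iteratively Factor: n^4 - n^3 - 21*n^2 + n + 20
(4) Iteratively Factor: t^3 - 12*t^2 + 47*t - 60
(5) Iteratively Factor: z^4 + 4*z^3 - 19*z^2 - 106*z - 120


(1) = (k + 1)*(k^2 - k) = (k - 1)*(k + 1)*(k)
(2) = (h - 3)*(h^3 - 10*h^2 + 31*h - 30) = (h - 3)*(h - 2)*(h^2 - 8*h + 15) = (h - 3)^2*(h - 2)*(h - 5)
(3) = (n - 1)*(n^3 - 21*n - 20) = (n - 1)*(n + 1)*(n^2 - n - 20) = (n - 1)*(n + 1)*(n + 4)*(n - 5)
(4) = (t - 3)*(t^2 - 9*t + 20) = (t - 5)*(t - 3)*(t - 4)
(5) = (z + 2)*(z^3 + 2*z^2 - 23*z - 60) = (z + 2)*(z + 3)*(z^2 - z - 20) = (z - 5)*(z + 2)*(z + 3)*(z + 4)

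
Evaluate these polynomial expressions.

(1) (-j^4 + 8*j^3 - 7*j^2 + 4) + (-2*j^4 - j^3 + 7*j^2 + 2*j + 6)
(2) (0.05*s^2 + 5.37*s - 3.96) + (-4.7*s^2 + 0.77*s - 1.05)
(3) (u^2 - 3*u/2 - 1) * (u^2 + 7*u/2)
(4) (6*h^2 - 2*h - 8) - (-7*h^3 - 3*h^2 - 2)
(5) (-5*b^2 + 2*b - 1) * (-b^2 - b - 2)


(1) = -3*j^4 + 7*j^3 + 2*j + 10
(2) = -4.65*s^2 + 6.14*s - 5.01
(3) = u^4 + 2*u^3 - 25*u^2/4 - 7*u/2
(4) = 7*h^3 + 9*h^2 - 2*h - 6
(5) = 5*b^4 + 3*b^3 + 9*b^2 - 3*b + 2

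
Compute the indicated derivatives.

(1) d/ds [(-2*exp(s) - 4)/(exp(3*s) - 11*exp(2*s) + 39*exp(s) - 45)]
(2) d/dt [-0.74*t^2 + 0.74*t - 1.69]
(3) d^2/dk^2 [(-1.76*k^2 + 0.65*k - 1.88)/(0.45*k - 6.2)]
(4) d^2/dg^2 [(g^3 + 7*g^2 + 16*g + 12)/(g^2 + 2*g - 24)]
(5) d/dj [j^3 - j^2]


(1) = 2*(2*exp(2*s) + exp(s) - 41)*exp(s)/(exp(5*s) - 19*exp(4*s) + 142*exp(3*s) - 522*exp(2*s) + 945*exp(s) - 675)
(2) = 0.74 - 1.48*t
(3) = -132.4432/(0.091125*k^3 - 3.7665*k^2 + 51.894*k - 238.328)
(4) = 12*(5*g^3 + 66*g^2 + 492*g + 856)/(g^6 + 6*g^5 - 60*g^4 - 280*g^3 + 1440*g^2 + 3456*g - 13824)
(5) = j*(3*j - 2)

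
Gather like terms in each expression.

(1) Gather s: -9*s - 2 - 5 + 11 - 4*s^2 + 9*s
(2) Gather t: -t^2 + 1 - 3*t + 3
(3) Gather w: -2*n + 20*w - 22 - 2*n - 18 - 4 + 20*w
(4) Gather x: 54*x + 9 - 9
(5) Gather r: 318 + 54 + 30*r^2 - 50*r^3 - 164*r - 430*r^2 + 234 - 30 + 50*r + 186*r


(1) = 4 - 4*s^2
(2) = -t^2 - 3*t + 4
(3) = -4*n + 40*w - 44
(4) = 54*x
(5) = -50*r^3 - 400*r^2 + 72*r + 576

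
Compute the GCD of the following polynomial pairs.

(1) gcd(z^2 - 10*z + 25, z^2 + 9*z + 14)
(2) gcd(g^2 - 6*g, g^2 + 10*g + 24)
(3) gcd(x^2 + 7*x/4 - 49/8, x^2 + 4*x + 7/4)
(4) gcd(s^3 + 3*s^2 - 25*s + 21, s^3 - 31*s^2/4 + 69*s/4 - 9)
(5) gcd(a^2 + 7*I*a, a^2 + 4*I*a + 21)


(1) = 1
(2) = 1
(3) = x + 7/2
(4) = gcd((s - 3)*(s - 1)*(s + 7), (s - 4)*(s - 3)*(s - 3/4)) = s - 3
(5) = gcd(a*(a + 7*I), (a - 3*I)*(a + 7*I)) = a + 7*I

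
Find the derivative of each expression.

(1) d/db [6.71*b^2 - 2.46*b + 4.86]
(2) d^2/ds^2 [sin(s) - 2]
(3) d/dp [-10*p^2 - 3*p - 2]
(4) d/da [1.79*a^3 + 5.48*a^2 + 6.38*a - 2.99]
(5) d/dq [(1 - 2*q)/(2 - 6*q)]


(1) = 13.42*b - 2.46
(2) = -sin(s)
(3) = -20*p - 3
(4) = 5.37*a^2 + 10.96*a + 6.38
(5) = 1/(2*(3*q - 1)^2)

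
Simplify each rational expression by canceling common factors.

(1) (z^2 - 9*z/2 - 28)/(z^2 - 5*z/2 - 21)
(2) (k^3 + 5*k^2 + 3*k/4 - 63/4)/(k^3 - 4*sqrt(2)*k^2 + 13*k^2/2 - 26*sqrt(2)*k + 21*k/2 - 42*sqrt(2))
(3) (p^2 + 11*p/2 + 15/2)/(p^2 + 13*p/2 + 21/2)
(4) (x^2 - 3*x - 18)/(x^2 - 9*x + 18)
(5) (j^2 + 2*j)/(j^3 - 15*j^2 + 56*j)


(1) = (z - 8)/(z - 6)
(2) = (8*k - 12)/(8*k - 32*sqrt(2))
(3) = (2*p + 5)/(2*p + 7)
(4) = (x + 3)/(x - 3)
(5) = (j + 2)/(j^2 - 15*j + 56)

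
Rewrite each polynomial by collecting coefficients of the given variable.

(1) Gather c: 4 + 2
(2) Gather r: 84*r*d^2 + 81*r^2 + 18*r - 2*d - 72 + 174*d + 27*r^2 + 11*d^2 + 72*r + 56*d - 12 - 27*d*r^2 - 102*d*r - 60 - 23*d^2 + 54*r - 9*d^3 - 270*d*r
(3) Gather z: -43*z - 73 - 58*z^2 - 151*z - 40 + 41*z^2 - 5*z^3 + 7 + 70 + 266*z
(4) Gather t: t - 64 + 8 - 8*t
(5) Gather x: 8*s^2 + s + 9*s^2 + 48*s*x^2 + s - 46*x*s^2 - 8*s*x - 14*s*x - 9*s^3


(1) = 6
(2) = -9*d^3 - 12*d^2 + 228*d + r^2*(108 - 27*d) + r*(84*d^2 - 372*d + 144) - 144
(3) = -5*z^3 - 17*z^2 + 72*z - 36
(4) = -7*t - 56
(5) = -9*s^3 + 17*s^2 + 48*s*x^2 + 2*s + x*(-46*s^2 - 22*s)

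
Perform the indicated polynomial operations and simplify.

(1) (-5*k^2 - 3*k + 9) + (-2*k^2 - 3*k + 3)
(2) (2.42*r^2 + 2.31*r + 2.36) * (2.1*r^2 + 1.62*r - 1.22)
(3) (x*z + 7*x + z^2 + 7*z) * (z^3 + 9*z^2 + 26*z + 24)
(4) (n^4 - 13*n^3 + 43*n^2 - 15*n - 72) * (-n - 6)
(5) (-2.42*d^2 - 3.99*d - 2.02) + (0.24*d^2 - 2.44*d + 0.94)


(1) = -7*k^2 - 6*k + 12
(2) = 5.082*r^4 + 8.7714*r^3 + 5.7458*r^2 + 1.005*r - 2.8792
(3) = x*z^4 + 16*x*z^3 + 89*x*z^2 + 206*x*z + 168*x + z^5 + 16*z^4 + 89*z^3 + 206*z^2 + 168*z
(4) = -n^5 + 7*n^4 + 35*n^3 - 243*n^2 + 162*n + 432
(5) = -2.18*d^2 - 6.43*d - 1.08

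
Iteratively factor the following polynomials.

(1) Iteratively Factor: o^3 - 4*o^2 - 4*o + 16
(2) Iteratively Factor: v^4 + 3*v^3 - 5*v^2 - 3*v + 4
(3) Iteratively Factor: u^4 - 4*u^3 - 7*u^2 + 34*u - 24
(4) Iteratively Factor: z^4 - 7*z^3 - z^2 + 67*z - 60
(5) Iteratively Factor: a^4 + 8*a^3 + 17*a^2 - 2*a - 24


(1) = (o - 4)*(o^2 - 4) = (o - 4)*(o - 2)*(o + 2)
(2) = (v - 1)*(v^3 + 4*v^2 - v - 4) = (v - 1)*(v + 4)*(v^2 - 1) = (v - 1)*(v + 1)*(v + 4)*(v - 1)
(3) = (u - 1)*(u^3 - 3*u^2 - 10*u + 24) = (u - 2)*(u - 1)*(u^2 - u - 12) = (u - 4)*(u - 2)*(u - 1)*(u + 3)
(4) = (z + 3)*(z^3 - 10*z^2 + 29*z - 20) = (z - 4)*(z + 3)*(z^2 - 6*z + 5) = (z - 4)*(z - 1)*(z + 3)*(z - 5)
(5) = (a + 3)*(a^3 + 5*a^2 + 2*a - 8) = (a + 3)*(a + 4)*(a^2 + a - 2) = (a + 2)*(a + 3)*(a + 4)*(a - 1)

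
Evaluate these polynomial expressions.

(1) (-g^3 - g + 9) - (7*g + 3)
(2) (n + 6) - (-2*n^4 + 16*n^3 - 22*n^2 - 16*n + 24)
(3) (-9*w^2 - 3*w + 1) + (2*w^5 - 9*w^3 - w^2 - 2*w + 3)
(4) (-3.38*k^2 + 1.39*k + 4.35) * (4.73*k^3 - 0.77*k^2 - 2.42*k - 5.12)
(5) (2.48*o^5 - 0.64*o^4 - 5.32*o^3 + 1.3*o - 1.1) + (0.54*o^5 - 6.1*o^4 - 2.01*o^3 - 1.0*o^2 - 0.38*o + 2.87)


(1) = -g^3 - 8*g + 6
(2) = 2*n^4 - 16*n^3 + 22*n^2 + 17*n - 18
(3) = 2*w^5 - 9*w^3 - 10*w^2 - 5*w + 4
(4) = -15.9874*k^5 + 9.1773*k^4 + 27.6848*k^3 + 10.5923*k^2 - 17.6438*k - 22.272
(5) = 3.02*o^5 - 6.74*o^4 - 7.33*o^3 - 1.0*o^2 + 0.92*o + 1.77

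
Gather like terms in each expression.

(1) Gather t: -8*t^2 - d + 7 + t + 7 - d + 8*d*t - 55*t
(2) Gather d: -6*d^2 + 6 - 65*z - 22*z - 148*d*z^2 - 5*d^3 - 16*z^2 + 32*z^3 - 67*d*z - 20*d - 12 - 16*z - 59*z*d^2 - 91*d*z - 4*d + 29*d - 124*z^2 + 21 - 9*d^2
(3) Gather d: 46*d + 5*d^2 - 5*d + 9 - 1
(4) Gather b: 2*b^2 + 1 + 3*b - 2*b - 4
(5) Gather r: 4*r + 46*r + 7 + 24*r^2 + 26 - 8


(1) = -2*d - 8*t^2 + t*(8*d - 54) + 14
(2) = -5*d^3 + d^2*(-59*z - 15) + d*(-148*z^2 - 158*z + 5) + 32*z^3 - 140*z^2 - 103*z + 15
(3) = 5*d^2 + 41*d + 8
(4) = 2*b^2 + b - 3
(5) = 24*r^2 + 50*r + 25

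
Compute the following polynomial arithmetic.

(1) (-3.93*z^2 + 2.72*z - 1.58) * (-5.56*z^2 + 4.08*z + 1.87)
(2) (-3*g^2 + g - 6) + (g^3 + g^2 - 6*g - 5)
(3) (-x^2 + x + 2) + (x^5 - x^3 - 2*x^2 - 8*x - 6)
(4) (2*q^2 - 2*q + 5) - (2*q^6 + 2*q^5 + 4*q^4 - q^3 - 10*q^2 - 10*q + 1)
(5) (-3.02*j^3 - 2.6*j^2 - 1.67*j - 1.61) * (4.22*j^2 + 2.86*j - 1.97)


(1) = 21.8508*z^4 - 31.1576*z^3 + 12.5333*z^2 - 1.36*z - 2.9546
(2) = g^3 - 2*g^2 - 5*g - 11
(3) = x^5 - x^3 - 3*x^2 - 7*x - 4
(4) = -2*q^6 - 2*q^5 - 4*q^4 + q^3 + 12*q^2 + 8*q + 4
(5) = -12.7444*j^5 - 19.6092*j^4 - 8.534*j^3 - 6.4484*j^2 - 1.3147*j + 3.1717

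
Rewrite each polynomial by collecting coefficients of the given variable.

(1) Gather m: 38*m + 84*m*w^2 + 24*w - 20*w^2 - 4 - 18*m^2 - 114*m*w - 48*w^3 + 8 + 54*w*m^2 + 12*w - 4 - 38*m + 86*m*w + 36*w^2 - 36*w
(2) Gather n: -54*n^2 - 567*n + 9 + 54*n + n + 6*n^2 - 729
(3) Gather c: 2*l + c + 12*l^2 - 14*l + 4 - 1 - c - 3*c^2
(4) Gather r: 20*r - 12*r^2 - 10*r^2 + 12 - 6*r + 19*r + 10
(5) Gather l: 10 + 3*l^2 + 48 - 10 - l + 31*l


(1) = m^2*(54*w - 18) + m*(84*w^2 - 28*w) - 48*w^3 + 16*w^2
(2) = -48*n^2 - 512*n - 720
(3) = -3*c^2 + 12*l^2 - 12*l + 3
(4) = -22*r^2 + 33*r + 22
(5) = 3*l^2 + 30*l + 48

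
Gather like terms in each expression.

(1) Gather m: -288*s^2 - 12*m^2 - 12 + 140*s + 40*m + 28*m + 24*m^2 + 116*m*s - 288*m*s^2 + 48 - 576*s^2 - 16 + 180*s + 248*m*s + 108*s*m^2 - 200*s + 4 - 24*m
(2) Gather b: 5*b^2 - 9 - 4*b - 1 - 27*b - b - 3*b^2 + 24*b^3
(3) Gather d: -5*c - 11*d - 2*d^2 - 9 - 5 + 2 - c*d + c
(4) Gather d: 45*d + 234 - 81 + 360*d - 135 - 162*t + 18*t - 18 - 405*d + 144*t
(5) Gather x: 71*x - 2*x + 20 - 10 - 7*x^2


(1) = m^2*(108*s + 12) + m*(-288*s^2 + 364*s + 44) - 864*s^2 + 120*s + 24
(2) = 24*b^3 + 2*b^2 - 32*b - 10
(3) = -4*c - 2*d^2 + d*(-c - 11) - 12
(4) = 0
(5) = -7*x^2 + 69*x + 10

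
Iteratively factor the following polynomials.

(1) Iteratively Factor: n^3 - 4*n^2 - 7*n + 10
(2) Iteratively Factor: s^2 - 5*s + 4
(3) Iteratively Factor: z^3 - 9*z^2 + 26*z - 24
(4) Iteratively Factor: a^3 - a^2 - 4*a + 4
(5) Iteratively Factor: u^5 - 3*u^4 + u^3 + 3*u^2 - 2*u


(1) = (n + 2)*(n^2 - 6*n + 5) = (n - 5)*(n + 2)*(n - 1)
(2) = (s - 4)*(s - 1)
(3) = (z - 4)*(z^2 - 5*z + 6) = (z - 4)*(z - 2)*(z - 3)
(4) = (a - 2)*(a^2 + a - 2) = (a - 2)*(a - 1)*(a + 2)
(5) = (u - 2)*(u^4 - u^3 - u^2 + u) = u*(u - 2)*(u^3 - u^2 - u + 1) = u*(u - 2)*(u + 1)*(u^2 - 2*u + 1) = u*(u - 2)*(u - 1)*(u + 1)*(u - 1)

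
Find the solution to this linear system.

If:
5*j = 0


Then:
j = 0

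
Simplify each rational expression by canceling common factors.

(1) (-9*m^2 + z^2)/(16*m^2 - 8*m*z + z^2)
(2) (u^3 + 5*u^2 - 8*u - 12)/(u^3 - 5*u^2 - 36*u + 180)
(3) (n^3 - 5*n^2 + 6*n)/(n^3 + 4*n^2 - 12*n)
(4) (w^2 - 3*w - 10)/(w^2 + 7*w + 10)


(1) = (-9*m^2 + z^2)/(16*m^2 - 8*m*z + z^2)
(2) = (u^2 - u - 2)/(u^2 - 11*u + 30)
(3) = (n - 3)/(n + 6)
(4) = (w - 5)/(w + 5)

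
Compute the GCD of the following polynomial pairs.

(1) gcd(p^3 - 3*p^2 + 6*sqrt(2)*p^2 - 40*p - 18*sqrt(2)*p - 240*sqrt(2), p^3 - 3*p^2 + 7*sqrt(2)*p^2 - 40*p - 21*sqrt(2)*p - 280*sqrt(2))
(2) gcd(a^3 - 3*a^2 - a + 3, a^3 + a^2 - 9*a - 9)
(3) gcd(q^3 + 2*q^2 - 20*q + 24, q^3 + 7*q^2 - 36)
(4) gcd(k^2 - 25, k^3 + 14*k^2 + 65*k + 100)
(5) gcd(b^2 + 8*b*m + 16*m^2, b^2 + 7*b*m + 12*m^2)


(1) = p^2 - 3*p - 40
(2) = a^2 - 2*a - 3
(3) = q^2 + 4*q - 12
(4) = k + 5
(5) = b + 4*m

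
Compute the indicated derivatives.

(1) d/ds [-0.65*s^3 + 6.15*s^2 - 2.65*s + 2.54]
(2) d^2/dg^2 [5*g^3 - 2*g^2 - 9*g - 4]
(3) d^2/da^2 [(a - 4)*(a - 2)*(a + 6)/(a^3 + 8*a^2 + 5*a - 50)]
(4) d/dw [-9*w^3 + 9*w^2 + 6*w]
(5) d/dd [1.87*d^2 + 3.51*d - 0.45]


(1) = -1.95*s^2 + 12.3*s - 2.65
(2) = 30*g - 4
(3) = 2*(-8*a - 67)/(a^4 + 20*a^3 + 150*a^2 + 500*a + 625)
(4) = -27*w^2 + 18*w + 6
(5) = 3.74*d + 3.51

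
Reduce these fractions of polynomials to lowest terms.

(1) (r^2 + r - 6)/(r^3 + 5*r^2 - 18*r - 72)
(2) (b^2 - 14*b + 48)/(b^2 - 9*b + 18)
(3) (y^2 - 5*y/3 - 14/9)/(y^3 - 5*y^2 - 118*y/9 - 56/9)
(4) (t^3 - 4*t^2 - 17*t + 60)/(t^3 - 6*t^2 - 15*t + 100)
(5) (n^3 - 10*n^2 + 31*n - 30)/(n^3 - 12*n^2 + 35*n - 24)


(1) = (r - 2)/(r^2 + 2*r - 24)
(2) = (b - 8)/(b - 3)
(3) = (3*y - 7)/(3*y^2 - 17*y - 28)
(4) = (t - 3)/(t - 5)
(5) = (n^2 - 7*n + 10)/(n^2 - 9*n + 8)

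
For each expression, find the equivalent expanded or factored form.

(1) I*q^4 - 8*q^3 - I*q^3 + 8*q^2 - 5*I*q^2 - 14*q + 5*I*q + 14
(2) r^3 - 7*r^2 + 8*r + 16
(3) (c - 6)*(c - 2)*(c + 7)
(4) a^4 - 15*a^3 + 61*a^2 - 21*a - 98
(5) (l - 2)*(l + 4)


(1) = (q - I)*(q + 2*I)*(q + 7*I)*(I*q - I)
(2) = (r - 4)^2*(r + 1)
(3) = c^3 - c^2 - 44*c + 84
(4) = (a - 7)^2*(a - 2)*(a + 1)
(5) = l^2 + 2*l - 8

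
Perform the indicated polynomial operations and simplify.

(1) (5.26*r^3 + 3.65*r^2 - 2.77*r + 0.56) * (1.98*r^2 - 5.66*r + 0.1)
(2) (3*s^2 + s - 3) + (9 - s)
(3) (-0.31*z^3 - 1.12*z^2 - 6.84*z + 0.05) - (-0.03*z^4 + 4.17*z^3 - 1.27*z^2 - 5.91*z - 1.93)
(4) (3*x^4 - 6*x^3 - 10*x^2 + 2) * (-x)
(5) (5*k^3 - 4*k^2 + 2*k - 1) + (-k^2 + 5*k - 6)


(1) = 10.4148*r^5 - 22.5446*r^4 - 25.6176*r^3 + 17.152*r^2 - 3.4466*r + 0.056
(2) = 3*s^2 + 6
(3) = 0.03*z^4 - 4.48*z^3 + 0.15*z^2 - 0.93*z + 1.98
(4) = -3*x^5 + 6*x^4 + 10*x^3 - 2*x
(5) = 5*k^3 - 5*k^2 + 7*k - 7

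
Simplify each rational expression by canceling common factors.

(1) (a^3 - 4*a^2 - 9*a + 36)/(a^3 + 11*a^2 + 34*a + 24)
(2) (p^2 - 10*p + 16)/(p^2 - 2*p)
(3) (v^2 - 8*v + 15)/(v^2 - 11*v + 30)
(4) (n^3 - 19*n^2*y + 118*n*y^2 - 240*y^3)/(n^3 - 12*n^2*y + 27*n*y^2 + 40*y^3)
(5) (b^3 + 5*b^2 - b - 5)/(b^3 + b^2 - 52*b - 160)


(1) = (a^3 - 4*a^2 - 9*a + 36)/(a^3 + 11*a^2 + 34*a + 24)
(2) = (p - 8)/p
(3) = (v - 3)/(v - 6)
(4) = (n - 6*y)/(n + y)
(5) = (b^2 - 1)/(b^2 - 4*b - 32)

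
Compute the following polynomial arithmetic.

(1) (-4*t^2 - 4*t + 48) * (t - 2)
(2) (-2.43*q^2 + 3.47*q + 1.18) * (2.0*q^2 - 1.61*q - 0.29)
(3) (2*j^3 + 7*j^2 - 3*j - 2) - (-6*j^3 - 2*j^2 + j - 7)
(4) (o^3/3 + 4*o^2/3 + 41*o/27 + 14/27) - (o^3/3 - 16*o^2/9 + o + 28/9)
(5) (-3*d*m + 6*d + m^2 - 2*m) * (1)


(1) = -4*t^3 + 4*t^2 + 56*t - 96
(2) = -4.86*q^4 + 10.8523*q^3 - 2.522*q^2 - 2.9061*q - 0.3422
(3) = 8*j^3 + 9*j^2 - 4*j + 5
(4) = 28*o^2/9 + 14*o/27 - 70/27
(5) = -3*d*m + 6*d + m^2 - 2*m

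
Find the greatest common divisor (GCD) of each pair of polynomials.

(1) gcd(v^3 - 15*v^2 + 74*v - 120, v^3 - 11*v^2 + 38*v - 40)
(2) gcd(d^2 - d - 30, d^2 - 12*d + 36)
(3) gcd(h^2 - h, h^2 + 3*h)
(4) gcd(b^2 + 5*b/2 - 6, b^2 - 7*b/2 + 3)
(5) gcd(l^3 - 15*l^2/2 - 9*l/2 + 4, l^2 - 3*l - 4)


(1) = gcd((v - 6)*(v - 5)*(v - 4), (v - 5)*(v - 4)*(v - 2)) = v^2 - 9*v + 20
(2) = gcd((d - 6)*(d + 5), (d - 6)^2) = d - 6
(3) = gcd(h*(h - 1), h*(h + 3)) = h
(4) = b - 3/2
(5) = l + 1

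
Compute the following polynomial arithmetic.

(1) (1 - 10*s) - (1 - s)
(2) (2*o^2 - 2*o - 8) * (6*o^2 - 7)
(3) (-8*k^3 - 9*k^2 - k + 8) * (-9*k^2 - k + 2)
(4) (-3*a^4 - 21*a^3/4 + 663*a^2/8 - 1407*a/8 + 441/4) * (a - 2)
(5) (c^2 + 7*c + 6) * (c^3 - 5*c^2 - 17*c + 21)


(1) = -9*s
(2) = 12*o^4 - 12*o^3 - 62*o^2 + 14*o + 56
(3) = 72*k^5 + 89*k^4 + 2*k^3 - 89*k^2 - 10*k + 16
(4) = -3*a^5 + 3*a^4/4 + 747*a^3/8 - 2733*a^2/8 + 462*a - 441/2
(5) = c^5 + 2*c^4 - 46*c^3 - 128*c^2 + 45*c + 126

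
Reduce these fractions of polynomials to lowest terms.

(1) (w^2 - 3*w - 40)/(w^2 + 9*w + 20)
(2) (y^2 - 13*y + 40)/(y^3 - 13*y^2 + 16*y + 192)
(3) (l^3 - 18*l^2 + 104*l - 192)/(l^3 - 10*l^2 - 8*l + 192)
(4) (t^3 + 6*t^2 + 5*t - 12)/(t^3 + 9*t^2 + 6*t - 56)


(1) = (w - 8)/(w + 4)
(2) = (y - 5)/(y^2 - 5*y - 24)
(3) = (l - 4)/(l + 4)
(4) = (t^2 + 2*t - 3)/(t^2 + 5*t - 14)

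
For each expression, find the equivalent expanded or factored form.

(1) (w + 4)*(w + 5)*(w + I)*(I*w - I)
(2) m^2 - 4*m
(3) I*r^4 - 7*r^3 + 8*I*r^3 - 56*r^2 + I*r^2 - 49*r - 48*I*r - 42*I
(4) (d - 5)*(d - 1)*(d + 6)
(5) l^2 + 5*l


(1) = I*w^4 - w^3 + 8*I*w^3 - 8*w^2 + 11*I*w^2 - 11*w - 20*I*w + 20
(2) = m*(m - 4)
(3) = (r + 7)*(r + I)*(r + 6*I)*(I*r + I)
(4) = d^3 - 31*d + 30
(5) = l*(l + 5)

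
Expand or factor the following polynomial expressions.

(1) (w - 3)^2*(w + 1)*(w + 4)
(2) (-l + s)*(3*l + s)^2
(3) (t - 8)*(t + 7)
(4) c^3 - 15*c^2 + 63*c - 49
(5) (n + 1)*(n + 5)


(1) = w^4 - w^3 - 17*w^2 + 21*w + 36
(2) = -9*l^3 + 3*l^2*s + 5*l*s^2 + s^3
(3) = t^2 - t - 56
(4) = (c - 7)^2*(c - 1)
(5) = n^2 + 6*n + 5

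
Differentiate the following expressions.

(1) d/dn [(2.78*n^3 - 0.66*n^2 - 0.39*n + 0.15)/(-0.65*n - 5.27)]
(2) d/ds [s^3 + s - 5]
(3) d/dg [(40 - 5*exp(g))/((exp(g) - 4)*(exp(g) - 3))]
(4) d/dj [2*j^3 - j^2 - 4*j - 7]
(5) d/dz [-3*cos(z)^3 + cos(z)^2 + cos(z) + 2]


(1) = (-3.614*n^3 - 43.5228*n^2 + 6.9564*n + 2.1528)/(0.4225*n^2 + 6.851*n + 27.7729)
(2) = 3*s^2 + 1
(3) = 5*(exp(2*g) - 16*exp(g) + 44)*exp(g)/(exp(4*g) - 14*exp(3*g) + 73*exp(2*g) - 168*exp(g) + 144)
(4) = 6*j^2 - 2*j - 4
(5) = (9*cos(z)^2 - 2*cos(z) - 1)*sin(z)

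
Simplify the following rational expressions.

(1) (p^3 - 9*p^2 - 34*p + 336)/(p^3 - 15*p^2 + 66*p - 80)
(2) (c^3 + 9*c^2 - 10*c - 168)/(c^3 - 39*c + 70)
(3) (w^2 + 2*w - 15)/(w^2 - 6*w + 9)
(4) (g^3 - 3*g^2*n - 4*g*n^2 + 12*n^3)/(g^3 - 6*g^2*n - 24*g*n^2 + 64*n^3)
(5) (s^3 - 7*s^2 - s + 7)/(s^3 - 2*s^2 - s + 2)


(1) = (p^2 - p - 42)/(p^2 - 7*p + 10)
(2) = (c^2 + 2*c - 24)/(c^2 - 7*c + 10)
(3) = (w + 5)/(w - 3)
(4) = (g^2 - g*n - 6*n^2)/(g^2 - 4*g*n - 32*n^2)
(5) = (s - 7)/(s - 2)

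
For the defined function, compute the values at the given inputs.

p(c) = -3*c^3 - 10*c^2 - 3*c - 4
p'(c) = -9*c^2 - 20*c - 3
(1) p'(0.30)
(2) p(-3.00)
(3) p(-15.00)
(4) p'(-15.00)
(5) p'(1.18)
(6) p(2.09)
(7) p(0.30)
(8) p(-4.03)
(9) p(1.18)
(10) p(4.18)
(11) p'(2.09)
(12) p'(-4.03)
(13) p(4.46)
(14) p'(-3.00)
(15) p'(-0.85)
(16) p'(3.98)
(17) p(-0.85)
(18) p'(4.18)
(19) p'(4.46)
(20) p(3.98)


(1) = -9.81
(2) = -4.00
(3) = 7916.00
(4) = -1728.00
(5) = -39.13
(6) = -81.34
(7) = -5.88
(8) = 42.03
(9) = -26.39
(10) = -410.37
(11) = -84.11
(12) = -68.57
(13) = -482.45
(14) = -24.00
(15) = 7.50
(16) = -225.16
(17) = -6.83
(18) = -243.85
(19) = -271.22
(20) = -363.48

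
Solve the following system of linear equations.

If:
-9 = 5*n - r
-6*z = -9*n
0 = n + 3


Then:
n = -3
r = -6
z = -9/2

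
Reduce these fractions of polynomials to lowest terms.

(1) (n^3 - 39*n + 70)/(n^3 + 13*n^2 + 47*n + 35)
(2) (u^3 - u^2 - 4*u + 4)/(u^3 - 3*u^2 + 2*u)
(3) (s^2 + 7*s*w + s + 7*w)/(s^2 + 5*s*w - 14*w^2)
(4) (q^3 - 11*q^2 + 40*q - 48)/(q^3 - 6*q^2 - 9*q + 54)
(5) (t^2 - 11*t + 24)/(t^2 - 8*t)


(1) = (n^2 - 7*n + 10)/(n^2 + 6*n + 5)
(2) = (u + 2)/u
(3) = (s + 1)/(s - 2*w)
(4) = (q^2 - 8*q + 16)/(q^2 - 3*q - 18)
(5) = (t - 3)/t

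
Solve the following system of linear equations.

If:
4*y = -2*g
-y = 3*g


Then:
g = 0
y = 0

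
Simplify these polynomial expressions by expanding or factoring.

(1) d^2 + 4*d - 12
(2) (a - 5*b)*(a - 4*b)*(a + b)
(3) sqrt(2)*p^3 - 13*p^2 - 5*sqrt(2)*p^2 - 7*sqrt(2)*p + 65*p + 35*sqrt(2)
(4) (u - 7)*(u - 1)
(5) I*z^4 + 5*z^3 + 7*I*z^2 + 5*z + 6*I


(1) = (d - 2)*(d + 6)
(2) = a^3 - 8*a^2*b + 11*a*b^2 + 20*b^3
(3) = (p - 5)*(p - 7*sqrt(2))*(sqrt(2)*p + 1)
(4) = u^2 - 8*u + 7
(5) = (z - 6*I)*(z + I)^2*(I*z + 1)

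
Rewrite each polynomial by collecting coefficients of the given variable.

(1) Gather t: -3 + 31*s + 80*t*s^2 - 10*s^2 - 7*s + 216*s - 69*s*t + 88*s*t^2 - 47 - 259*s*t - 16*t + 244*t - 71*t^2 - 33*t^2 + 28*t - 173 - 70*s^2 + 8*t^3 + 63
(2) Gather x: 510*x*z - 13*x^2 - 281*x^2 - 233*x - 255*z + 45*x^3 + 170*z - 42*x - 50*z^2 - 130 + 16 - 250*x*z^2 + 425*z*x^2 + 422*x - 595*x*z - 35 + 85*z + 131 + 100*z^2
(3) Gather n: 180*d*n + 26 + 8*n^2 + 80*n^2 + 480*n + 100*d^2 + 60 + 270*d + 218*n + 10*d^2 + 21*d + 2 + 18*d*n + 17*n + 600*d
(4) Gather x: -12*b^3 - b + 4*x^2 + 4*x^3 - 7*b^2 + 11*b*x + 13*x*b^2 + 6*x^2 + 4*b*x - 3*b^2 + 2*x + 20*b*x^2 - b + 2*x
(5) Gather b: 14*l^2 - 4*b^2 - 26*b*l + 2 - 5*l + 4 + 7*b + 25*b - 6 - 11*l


(1) = -80*s^2 + 240*s + 8*t^3 + t^2*(88*s - 104) + t*(80*s^2 - 328*s + 256) - 160
(2) = 45*x^3 + x^2*(425*z - 294) + x*(-250*z^2 - 85*z + 147) + 50*z^2 - 18
(3) = 110*d^2 + 891*d + 88*n^2 + n*(198*d + 715) + 88
(4) = -12*b^3 - 10*b^2 - 2*b + 4*x^3 + x^2*(20*b + 10) + x*(13*b^2 + 15*b + 4)
(5) = -4*b^2 + b*(32 - 26*l) + 14*l^2 - 16*l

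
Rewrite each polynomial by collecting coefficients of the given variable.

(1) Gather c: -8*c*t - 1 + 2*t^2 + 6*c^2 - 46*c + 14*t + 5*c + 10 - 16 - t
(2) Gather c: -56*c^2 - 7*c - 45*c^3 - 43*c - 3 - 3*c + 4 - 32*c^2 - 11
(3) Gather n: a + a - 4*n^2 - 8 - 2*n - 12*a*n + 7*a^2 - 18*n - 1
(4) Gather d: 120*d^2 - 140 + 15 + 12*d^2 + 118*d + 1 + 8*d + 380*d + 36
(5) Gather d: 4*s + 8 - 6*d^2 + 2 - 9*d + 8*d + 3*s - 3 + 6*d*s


(1) = 6*c^2 + c*(-8*t - 41) + 2*t^2 + 13*t - 7
(2) = -45*c^3 - 88*c^2 - 53*c - 10
(3) = 7*a^2 + 2*a - 4*n^2 + n*(-12*a - 20) - 9
(4) = 132*d^2 + 506*d - 88
(5) = -6*d^2 + d*(6*s - 1) + 7*s + 7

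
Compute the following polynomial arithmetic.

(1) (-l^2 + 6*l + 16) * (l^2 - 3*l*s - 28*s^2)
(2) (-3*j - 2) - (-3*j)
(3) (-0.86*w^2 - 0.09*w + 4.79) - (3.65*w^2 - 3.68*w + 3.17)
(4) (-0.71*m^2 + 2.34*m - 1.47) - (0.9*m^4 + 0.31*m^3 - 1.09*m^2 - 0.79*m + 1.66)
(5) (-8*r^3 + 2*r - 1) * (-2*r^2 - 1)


(1) = -l^4 + 3*l^3*s + 6*l^3 + 28*l^2*s^2 - 18*l^2*s + 16*l^2 - 168*l*s^2 - 48*l*s - 448*s^2
(2) = -2
(3) = -4.51*w^2 + 3.59*w + 1.62
(4) = -0.9*m^4 - 0.31*m^3 + 0.38*m^2 + 3.13*m - 3.13
(5) = 16*r^5 + 4*r^3 + 2*r^2 - 2*r + 1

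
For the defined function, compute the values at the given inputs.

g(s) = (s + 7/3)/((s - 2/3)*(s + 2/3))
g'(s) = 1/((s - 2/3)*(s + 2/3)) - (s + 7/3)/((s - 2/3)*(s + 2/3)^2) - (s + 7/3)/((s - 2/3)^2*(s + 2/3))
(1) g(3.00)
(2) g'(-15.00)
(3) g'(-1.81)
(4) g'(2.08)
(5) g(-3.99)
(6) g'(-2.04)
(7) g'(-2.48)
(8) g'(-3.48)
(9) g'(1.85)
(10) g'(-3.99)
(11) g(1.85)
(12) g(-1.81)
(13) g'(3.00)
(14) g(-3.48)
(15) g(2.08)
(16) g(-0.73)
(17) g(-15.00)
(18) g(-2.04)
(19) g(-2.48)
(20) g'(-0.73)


(1) = 0.62
(2) = -0.00
(3) = 0.59
(4) = -0.96
(5) = -0.11
(6) = 0.36
(7) = 0.15
(8) = 0.03
(9) = -1.41
(10) = 0.01
(11) = 1.40
(12) = 0.18
(13) = -0.32
(14) = -0.10
(15) = 1.14
(16) = 18.13
(17) = -0.06
(18) = 0.08
(19) = -0.03
(20) = 310.48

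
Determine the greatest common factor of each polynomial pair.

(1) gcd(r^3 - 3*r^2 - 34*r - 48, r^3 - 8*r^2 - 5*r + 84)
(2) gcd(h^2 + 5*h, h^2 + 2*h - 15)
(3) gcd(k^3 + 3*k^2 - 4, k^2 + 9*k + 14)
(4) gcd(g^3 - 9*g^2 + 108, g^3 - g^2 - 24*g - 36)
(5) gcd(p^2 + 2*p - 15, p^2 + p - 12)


(1) = gcd((r - 8)*(r + 2)*(r + 3), (r - 7)*(r - 4)*(r + 3)) = r + 3
(2) = h + 5
(3) = k + 2
(4) = gcd((g - 6)^2*(g + 3), (g - 6)*(g + 2)*(g + 3)) = g^2 - 3*g - 18
(5) = p - 3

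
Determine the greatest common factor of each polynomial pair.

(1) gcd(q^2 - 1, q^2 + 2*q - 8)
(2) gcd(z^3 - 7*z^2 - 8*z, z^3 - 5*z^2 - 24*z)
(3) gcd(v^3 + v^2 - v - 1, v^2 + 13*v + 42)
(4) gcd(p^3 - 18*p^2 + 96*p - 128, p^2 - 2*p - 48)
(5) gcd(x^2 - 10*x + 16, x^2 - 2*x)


(1) = gcd((q - 1)*(q + 1), (q - 2)*(q + 4)) = 1
(2) = z^2 - 8*z
(3) = 1
(4) = gcd((p - 8)^2*(p - 2), (p - 8)*(p + 6)) = p - 8
(5) = gcd((x - 8)*(x - 2), x*(x - 2)) = x - 2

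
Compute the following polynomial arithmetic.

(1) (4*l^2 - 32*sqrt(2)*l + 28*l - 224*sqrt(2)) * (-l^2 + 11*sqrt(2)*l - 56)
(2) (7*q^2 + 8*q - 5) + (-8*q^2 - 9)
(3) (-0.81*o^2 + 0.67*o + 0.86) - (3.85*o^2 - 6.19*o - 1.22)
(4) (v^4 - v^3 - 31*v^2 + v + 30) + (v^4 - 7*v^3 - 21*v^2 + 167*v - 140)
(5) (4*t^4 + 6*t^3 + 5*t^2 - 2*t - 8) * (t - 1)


(1) = -4*l^4 - 28*l^3 + 76*sqrt(2)*l^3 - 928*l^2 + 532*sqrt(2)*l^2 - 6496*l + 1792*sqrt(2)*l + 12544*sqrt(2)
(2) = -q^2 + 8*q - 14
(3) = -4.66*o^2 + 6.86*o + 2.08
(4) = 2*v^4 - 8*v^3 - 52*v^2 + 168*v - 110
(5) = 4*t^5 + 2*t^4 - t^3 - 7*t^2 - 6*t + 8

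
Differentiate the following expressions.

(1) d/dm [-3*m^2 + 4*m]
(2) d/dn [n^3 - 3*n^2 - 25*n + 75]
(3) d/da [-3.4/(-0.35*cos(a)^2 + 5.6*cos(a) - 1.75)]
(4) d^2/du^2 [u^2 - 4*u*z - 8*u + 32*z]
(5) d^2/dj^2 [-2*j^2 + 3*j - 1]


(1) = 4 - 6*m
(2) = 3*n^2 - 6*n - 25
(3) = (2.38*cos(a) - 19.04)*sin(a)/(0.35*cos(a)^2 - 5.6*cos(a) + 1.75)^2
(4) = 2
(5) = -4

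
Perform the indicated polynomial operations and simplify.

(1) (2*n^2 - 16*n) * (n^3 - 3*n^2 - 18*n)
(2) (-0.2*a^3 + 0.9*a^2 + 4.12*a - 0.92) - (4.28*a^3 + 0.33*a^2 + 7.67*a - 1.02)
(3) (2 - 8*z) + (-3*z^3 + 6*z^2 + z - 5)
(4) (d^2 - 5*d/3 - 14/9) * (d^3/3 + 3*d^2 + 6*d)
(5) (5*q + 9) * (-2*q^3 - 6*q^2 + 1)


(1) = 2*n^5 - 22*n^4 + 12*n^3 + 288*n^2
(2) = -4.48*a^3 + 0.57*a^2 - 3.55*a + 0.1
(3) = -3*z^3 + 6*z^2 - 7*z - 3
(4) = d^5/3 + 22*d^4/9 + 13*d^3/27 - 44*d^2/3 - 28*d/3
(5) = -10*q^4 - 48*q^3 - 54*q^2 + 5*q + 9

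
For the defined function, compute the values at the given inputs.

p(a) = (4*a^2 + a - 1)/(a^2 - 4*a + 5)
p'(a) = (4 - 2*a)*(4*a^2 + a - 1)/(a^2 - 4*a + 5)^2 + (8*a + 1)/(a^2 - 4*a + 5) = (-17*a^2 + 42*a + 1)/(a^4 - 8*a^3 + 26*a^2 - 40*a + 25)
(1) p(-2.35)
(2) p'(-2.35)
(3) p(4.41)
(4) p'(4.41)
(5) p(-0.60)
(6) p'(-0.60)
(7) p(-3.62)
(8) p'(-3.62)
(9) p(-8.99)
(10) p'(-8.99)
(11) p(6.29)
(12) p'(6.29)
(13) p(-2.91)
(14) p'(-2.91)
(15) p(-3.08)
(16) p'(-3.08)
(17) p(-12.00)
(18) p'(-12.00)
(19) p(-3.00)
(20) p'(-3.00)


(1) = 0.94
(2) = -0.48
(3) = 11.93
(4) = -3.12
(5) = -0.02
(6) = -0.50
(7) = 1.47
(8) = -0.35
(9) = 2.57
(10) = -0.12
(11) = 8.43
(12) = -1.08
(13) = 1.19
(14) = -0.42
(15) = 1.26
(16) = -0.40
(17) = 2.86
(18) = -0.08
(19) = 1.23
(20) = -0.41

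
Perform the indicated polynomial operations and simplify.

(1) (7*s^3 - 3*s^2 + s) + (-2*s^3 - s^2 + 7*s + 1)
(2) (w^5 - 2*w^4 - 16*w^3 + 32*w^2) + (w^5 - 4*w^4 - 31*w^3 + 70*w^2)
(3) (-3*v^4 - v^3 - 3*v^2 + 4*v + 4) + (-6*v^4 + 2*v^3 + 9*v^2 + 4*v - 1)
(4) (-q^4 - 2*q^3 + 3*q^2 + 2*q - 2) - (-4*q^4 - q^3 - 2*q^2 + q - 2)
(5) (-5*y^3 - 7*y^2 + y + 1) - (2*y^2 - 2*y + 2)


(1) = 5*s^3 - 4*s^2 + 8*s + 1
(2) = 2*w^5 - 6*w^4 - 47*w^3 + 102*w^2
(3) = -9*v^4 + v^3 + 6*v^2 + 8*v + 3
(4) = 3*q^4 - q^3 + 5*q^2 + q
(5) = -5*y^3 - 9*y^2 + 3*y - 1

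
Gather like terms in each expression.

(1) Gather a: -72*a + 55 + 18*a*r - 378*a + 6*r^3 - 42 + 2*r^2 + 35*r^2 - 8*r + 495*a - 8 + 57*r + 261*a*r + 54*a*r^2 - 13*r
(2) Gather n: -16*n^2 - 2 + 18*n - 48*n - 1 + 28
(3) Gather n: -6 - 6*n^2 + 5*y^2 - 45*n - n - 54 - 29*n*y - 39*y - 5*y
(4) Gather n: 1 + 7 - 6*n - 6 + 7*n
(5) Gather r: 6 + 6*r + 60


(1) = a*(54*r^2 + 279*r + 45) + 6*r^3 + 37*r^2 + 36*r + 5
(2) = -16*n^2 - 30*n + 25
(3) = -6*n^2 + n*(-29*y - 46) + 5*y^2 - 44*y - 60
(4) = n + 2
(5) = 6*r + 66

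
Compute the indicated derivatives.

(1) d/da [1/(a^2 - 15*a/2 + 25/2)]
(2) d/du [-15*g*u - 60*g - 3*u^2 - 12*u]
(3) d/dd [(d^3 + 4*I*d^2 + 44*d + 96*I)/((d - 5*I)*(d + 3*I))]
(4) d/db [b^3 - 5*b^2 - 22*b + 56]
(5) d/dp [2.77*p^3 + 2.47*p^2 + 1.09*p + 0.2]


(1) = 2*(15 - 4*a)/(2*a^2 - 15*a + 25)^2
(2) = -15*g - 6*u - 12
(3) = (d^4 - 4*I*d^3 + 9*d^2 - 72*I*d + 468)/(d^4 - 4*I*d^3 + 26*d^2 - 60*I*d + 225)
(4) = 3*b^2 - 10*b - 22
(5) = 8.31*p^2 + 4.94*p + 1.09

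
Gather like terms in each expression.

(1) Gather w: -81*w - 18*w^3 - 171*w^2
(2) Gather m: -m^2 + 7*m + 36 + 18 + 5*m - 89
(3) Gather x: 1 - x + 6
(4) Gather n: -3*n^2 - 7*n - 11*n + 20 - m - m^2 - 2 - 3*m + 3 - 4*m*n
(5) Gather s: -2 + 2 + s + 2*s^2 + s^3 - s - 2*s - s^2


(1) = -18*w^3 - 171*w^2 - 81*w
(2) = -m^2 + 12*m - 35
(3) = 7 - x
(4) = -m^2 - 4*m - 3*n^2 + n*(-4*m - 18) + 21
(5) = s^3 + s^2 - 2*s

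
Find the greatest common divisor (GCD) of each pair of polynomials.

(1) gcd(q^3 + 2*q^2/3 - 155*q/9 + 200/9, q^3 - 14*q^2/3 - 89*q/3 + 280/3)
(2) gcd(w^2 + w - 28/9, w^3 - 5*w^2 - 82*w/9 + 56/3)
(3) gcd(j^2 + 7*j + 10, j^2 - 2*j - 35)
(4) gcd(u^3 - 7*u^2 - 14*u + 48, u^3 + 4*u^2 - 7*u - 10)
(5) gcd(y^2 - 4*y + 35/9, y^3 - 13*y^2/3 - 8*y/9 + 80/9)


(1) = gcd((q - 8/3)*(q - 5/3)*(q + 5), (q - 7)*(q - 8/3)*(q + 5)) = q^2 + 7*q/3 - 40/3
(2) = w^2 + w - 28/9
(3) = gcd((j + 2)*(j + 5), (j - 7)*(j + 5)) = j + 5
(4) = u - 2
(5) = gcd((y - 7/3)*(y - 5/3), (y - 4)*(y - 5/3)*(y + 4/3)) = y - 5/3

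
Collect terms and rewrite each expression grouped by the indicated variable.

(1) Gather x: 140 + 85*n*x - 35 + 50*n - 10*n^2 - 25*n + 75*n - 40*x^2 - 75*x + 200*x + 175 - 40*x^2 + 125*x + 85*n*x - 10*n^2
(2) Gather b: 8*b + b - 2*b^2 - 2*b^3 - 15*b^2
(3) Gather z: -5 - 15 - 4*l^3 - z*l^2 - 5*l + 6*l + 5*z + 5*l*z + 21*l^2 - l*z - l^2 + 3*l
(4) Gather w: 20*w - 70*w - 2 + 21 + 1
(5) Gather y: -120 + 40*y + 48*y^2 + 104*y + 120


(1) = -20*n^2 + 100*n - 80*x^2 + x*(170*n + 250) + 280
(2) = -2*b^3 - 17*b^2 + 9*b
(3) = -4*l^3 + 20*l^2 + 4*l + z*(-l^2 + 4*l + 5) - 20
(4) = 20 - 50*w
(5) = 48*y^2 + 144*y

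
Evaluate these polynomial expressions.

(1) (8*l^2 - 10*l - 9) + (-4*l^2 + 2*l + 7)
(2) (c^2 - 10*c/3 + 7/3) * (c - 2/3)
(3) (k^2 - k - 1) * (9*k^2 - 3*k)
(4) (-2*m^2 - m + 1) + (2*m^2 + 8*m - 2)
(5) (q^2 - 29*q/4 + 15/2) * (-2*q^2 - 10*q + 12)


(1) = 4*l^2 - 8*l - 2
(2) = c^3 - 4*c^2 + 41*c/9 - 14/9
(3) = 9*k^4 - 12*k^3 - 6*k^2 + 3*k
(4) = 7*m - 1
(5) = -2*q^4 + 9*q^3/2 + 139*q^2/2 - 162*q + 90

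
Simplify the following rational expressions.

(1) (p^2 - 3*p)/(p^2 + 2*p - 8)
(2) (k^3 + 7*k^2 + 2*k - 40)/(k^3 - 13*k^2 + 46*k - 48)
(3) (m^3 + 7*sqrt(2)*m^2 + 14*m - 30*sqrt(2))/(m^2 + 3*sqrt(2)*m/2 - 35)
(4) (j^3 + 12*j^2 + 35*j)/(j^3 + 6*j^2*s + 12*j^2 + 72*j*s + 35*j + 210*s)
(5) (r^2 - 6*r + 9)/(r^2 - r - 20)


(1) = (p^2 - 3*p)/(p^2 + 2*p - 8)
(2) = (k^2 + 9*k + 20)/(k^2 - 11*k + 24)
(3) = (2*m^2 + 4*sqrt(2)*m - 12)/(2*m - 7*sqrt(2))
(4) = j/(j + 6*s)
(5) = (r^2 - 6*r + 9)/(r^2 - r - 20)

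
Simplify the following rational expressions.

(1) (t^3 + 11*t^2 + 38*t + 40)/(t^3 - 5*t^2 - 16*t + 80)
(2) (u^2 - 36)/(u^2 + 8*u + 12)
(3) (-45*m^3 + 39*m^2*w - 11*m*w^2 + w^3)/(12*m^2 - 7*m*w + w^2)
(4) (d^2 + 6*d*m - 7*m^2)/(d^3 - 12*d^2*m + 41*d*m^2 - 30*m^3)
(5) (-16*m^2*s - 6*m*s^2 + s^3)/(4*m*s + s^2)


(1) = (t^2 + 7*t + 10)/(t^2 - 9*t + 20)
(2) = (u - 6)/(u + 2)
(3) = (15*m^2 - 8*m*w + w^2)/(-4*m + w)
(4) = (d + 7*m)/(d^2 - 11*d*m + 30*m^2)
(5) = (-16*m^2 - 6*m*s + s^2)/(4*m + s)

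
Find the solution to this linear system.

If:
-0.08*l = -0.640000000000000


Then:
l = 8.00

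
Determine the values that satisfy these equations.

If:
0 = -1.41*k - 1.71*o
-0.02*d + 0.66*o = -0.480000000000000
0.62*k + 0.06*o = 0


Then:
d = 24.00
k = 0.00
o = 0.00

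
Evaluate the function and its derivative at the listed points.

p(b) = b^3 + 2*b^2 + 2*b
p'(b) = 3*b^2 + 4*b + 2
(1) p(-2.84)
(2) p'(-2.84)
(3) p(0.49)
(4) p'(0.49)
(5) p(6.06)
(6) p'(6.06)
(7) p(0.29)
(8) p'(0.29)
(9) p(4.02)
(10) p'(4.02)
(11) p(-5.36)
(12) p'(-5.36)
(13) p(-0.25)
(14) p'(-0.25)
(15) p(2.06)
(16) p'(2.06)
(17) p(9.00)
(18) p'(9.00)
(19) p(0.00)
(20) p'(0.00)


(1) = -12.46
(2) = 14.84
(3) = 1.58
(4) = 4.68
(5) = 308.11
(6) = 136.41
(7) = 0.77
(8) = 3.41
(9) = 105.33
(10) = 66.56
(11) = -107.25
(12) = 66.75
(13) = -0.39
(14) = 1.19
(15) = 21.35
(16) = 22.97
(17) = 909.00
(18) = 281.00
(19) = 0.00
(20) = 2.00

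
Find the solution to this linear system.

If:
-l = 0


Then:
l = 0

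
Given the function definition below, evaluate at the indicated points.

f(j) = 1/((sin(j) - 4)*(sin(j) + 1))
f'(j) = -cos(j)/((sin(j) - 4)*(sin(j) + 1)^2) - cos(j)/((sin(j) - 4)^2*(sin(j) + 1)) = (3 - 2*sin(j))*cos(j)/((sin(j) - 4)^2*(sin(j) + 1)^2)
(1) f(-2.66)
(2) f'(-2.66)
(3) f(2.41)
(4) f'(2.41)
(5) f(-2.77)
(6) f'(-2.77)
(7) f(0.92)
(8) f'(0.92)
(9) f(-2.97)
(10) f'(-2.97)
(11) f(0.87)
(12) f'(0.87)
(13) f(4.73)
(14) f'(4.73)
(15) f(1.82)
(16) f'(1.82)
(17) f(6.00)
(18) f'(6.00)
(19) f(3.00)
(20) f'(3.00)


(1) = -0.42
(2) = -0.61
(3) = -0.18
(4) = -0.04
(5) = -0.36
(6) = -0.45
(7) = -0.17
(8) = 0.03
(9) = -0.29
(10) = -0.28
(11) = -0.18
(12) = 0.03
(13) = -1289.78
(14) = 146465.89
(15) = -0.17
(16) = -0.01
(17) = -0.32
(18) = 0.36
(19) = -0.23
(20) = -0.14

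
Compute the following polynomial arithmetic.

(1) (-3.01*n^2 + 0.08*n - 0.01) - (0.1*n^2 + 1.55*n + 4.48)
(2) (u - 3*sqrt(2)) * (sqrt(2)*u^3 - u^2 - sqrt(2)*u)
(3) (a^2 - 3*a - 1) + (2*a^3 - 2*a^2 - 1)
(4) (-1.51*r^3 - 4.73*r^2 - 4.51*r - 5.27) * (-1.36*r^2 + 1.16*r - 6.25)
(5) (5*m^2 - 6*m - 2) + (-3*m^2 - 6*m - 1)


(1) = -3.11*n^2 - 1.47*n - 4.49
(2) = sqrt(2)*u^4 - 7*u^3 + 2*sqrt(2)*u^2 + 6*u
(3) = 2*a^3 - a^2 - 3*a - 2
(4) = 2.0536*r^5 + 4.6812*r^4 + 10.0843*r^3 + 31.4981*r^2 + 22.0743*r + 32.9375
(5) = 2*m^2 - 12*m - 3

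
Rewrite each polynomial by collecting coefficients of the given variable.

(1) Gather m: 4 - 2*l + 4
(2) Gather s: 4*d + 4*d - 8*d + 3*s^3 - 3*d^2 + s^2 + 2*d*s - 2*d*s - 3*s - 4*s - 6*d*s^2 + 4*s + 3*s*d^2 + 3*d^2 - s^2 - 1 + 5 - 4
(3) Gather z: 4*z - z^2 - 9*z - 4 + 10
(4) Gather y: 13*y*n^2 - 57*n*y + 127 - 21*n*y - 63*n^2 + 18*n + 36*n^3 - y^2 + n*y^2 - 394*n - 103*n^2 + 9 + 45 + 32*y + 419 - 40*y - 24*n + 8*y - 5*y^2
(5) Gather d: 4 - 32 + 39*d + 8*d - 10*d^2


(1) = 8 - 2*l
(2) = -6*d*s^2 + 3*s^3 + s*(3*d^2 - 3)
(3) = -z^2 - 5*z + 6
(4) = 36*n^3 - 166*n^2 - 400*n + y^2*(n - 6) + y*(13*n^2 - 78*n) + 600
(5) = -10*d^2 + 47*d - 28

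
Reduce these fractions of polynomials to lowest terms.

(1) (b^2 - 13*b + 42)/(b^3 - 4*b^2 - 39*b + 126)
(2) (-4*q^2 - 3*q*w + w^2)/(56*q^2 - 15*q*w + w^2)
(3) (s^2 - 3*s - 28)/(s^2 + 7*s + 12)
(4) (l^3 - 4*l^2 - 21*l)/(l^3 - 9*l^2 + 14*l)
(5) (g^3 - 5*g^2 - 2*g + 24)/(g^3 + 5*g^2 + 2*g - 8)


(1) = (b - 6)/(b^2 + 3*b - 18)
(2) = (-4*q^2 - 3*q*w + w^2)/(56*q^2 - 15*q*w + w^2)
(3) = (s - 7)/(s + 3)
(4) = (l + 3)/(l - 2)
(5) = (g^2 - 7*g + 12)/(g^2 + 3*g - 4)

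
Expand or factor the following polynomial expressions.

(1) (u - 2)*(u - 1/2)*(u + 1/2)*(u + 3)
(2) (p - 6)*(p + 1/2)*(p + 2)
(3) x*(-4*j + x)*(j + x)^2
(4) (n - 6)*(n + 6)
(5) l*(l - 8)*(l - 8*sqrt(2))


(1) = u^4 + u^3 - 25*u^2/4 - u/4 + 3/2
(2) = p^3 - 7*p^2/2 - 14*p - 6
(3) = -4*j^3*x - 7*j^2*x^2 - 2*j*x^3 + x^4
(4) = n^2 - 36
(5) = l^3 - 8*sqrt(2)*l^2 - 8*l^2 + 64*sqrt(2)*l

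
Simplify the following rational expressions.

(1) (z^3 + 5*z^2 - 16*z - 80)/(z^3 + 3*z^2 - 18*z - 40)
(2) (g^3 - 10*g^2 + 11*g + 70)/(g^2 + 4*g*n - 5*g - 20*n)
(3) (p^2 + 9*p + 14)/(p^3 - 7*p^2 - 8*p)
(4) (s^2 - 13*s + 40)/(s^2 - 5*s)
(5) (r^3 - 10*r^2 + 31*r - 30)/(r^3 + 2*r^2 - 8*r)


(1) = (z + 4)/(z + 2)
(2) = (g^2 - 5*g - 14)/(g + 4*n)
(3) = (p^2 + 9*p + 14)/(p^3 - 7*p^2 - 8*p)
(4) = (s - 8)/s
(5) = (r^2 - 8*r + 15)/(r^2 + 4*r)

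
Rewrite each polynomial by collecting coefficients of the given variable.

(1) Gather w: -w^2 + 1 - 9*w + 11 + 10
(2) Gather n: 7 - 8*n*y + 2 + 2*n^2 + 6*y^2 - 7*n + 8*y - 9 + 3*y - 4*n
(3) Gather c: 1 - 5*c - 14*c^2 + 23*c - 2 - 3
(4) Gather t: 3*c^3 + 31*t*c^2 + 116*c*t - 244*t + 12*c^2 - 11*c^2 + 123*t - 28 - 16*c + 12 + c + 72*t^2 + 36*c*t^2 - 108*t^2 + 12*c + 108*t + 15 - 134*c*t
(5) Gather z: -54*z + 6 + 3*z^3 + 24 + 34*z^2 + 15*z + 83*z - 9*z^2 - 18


(1) = -w^2 - 9*w + 22
(2) = 2*n^2 + n*(-8*y - 11) + 6*y^2 + 11*y
(3) = -14*c^2 + 18*c - 4
(4) = 3*c^3 + c^2 - 3*c + t^2*(36*c - 36) + t*(31*c^2 - 18*c - 13) - 1
(5) = 3*z^3 + 25*z^2 + 44*z + 12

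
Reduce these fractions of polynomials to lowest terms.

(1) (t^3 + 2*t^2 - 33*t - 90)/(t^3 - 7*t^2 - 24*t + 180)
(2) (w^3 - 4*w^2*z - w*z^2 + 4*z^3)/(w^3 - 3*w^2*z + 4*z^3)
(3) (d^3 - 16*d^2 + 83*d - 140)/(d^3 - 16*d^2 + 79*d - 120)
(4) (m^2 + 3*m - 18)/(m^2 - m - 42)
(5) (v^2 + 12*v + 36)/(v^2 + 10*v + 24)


(1) = (t + 3)/(t - 6)
(2) = (w^2 - 5*w*z + 4*z^2)/(w^2 - 4*w*z + 4*z^2)
(3) = (d^2 - 11*d + 28)/(d^2 - 11*d + 24)
(4) = (m - 3)/(m - 7)
(5) = (v + 6)/(v + 4)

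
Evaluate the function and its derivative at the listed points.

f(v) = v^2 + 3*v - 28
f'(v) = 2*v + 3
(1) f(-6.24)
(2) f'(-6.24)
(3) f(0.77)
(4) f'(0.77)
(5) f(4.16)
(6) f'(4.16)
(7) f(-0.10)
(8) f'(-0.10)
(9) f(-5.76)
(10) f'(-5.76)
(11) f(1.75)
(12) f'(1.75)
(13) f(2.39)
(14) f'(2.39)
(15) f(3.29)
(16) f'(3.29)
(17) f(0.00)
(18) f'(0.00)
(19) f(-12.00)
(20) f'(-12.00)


(1) = -7.78
(2) = -9.48
(3) = -25.10
(4) = 4.54
(5) = 1.79
(6) = 11.32
(7) = -28.29
(8) = 2.80
(9) = -12.10
(10) = -8.52
(11) = -19.69
(12) = 6.50
(13) = -15.12
(14) = 7.78
(15) = -7.31
(16) = 9.58
(17) = -28.00
(18) = 3.00
(19) = 80.00
(20) = -21.00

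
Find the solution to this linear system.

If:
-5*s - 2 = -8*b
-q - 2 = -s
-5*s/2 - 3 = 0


Then:
b = -1/2
q = -16/5
s = -6/5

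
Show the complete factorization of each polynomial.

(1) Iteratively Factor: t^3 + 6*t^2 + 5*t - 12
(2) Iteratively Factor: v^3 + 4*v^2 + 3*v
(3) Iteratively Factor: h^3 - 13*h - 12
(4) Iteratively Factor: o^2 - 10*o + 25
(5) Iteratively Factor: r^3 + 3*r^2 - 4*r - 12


(1) = (t + 4)*(t^2 + 2*t - 3) = (t + 3)*(t + 4)*(t - 1)
(2) = (v + 1)*(v^2 + 3*v) = v*(v + 1)*(v + 3)
(3) = (h + 1)*(h^2 - h - 12) = (h - 4)*(h + 1)*(h + 3)
(4) = (o - 5)*(o - 5)
(5) = (r + 2)*(r^2 + r - 6) = (r - 2)*(r + 2)*(r + 3)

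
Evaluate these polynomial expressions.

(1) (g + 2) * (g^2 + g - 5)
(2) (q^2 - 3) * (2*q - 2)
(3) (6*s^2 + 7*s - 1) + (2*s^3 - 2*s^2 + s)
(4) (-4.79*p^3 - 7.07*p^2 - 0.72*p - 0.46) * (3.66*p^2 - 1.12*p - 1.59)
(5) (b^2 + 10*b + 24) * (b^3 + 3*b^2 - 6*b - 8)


(1) = g^3 + 3*g^2 - 3*g - 10
(2) = 2*q^3 - 2*q^2 - 6*q + 6
(3) = 2*s^3 + 4*s^2 + 8*s - 1
(4) = -17.5314*p^5 - 20.5114*p^4 + 12.8993*p^3 + 10.3641*p^2 + 1.66*p + 0.7314
(5) = b^5 + 13*b^4 + 48*b^3 + 4*b^2 - 224*b - 192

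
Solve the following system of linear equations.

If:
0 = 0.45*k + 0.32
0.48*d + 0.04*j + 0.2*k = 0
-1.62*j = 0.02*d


Then:
d = 0.30
j = -0.00
k = -0.71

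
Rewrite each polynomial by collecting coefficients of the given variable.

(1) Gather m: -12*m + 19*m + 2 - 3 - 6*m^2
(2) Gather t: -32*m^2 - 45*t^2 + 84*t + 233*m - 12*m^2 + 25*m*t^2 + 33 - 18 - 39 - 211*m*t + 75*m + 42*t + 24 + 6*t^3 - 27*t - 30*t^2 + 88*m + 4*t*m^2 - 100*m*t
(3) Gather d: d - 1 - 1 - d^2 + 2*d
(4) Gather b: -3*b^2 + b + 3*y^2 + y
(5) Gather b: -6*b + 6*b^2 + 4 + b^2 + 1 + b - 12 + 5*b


(1) = -6*m^2 + 7*m - 1
(2) = -44*m^2 + 396*m + 6*t^3 + t^2*(25*m - 75) + t*(4*m^2 - 311*m + 99)
(3) = -d^2 + 3*d - 2
(4) = -3*b^2 + b + 3*y^2 + y
(5) = 7*b^2 - 7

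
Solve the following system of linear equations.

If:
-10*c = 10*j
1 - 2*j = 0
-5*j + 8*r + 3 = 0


Then:
c = -1/2
j = 1/2
r = -1/16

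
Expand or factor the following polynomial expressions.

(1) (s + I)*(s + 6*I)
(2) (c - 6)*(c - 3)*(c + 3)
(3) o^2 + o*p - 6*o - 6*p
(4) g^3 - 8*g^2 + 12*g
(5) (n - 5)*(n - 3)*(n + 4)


(1) = s^2 + 7*I*s - 6
(2) = c^3 - 6*c^2 - 9*c + 54
(3) = (o - 6)*(o + p)
(4) = g*(g - 6)*(g - 2)
(5) = n^3 - 4*n^2 - 17*n + 60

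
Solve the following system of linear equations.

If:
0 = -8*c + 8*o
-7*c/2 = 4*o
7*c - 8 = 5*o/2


Then:
No Solution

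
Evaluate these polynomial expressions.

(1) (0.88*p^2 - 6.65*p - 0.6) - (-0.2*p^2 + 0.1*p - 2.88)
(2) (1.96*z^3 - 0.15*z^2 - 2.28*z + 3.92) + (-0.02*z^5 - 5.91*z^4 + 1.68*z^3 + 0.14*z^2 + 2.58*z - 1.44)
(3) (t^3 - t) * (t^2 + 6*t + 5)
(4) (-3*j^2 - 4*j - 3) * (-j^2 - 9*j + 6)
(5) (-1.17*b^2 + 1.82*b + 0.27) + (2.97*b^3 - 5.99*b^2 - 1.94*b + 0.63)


(1) = 1.08*p^2 - 6.75*p + 2.28
(2) = -0.02*z^5 - 5.91*z^4 + 3.64*z^3 - 0.01*z^2 + 0.3*z + 2.48
(3) = t^5 + 6*t^4 + 4*t^3 - 6*t^2 - 5*t
(4) = 3*j^4 + 31*j^3 + 21*j^2 + 3*j - 18
(5) = 2.97*b^3 - 7.16*b^2 - 0.12*b + 0.9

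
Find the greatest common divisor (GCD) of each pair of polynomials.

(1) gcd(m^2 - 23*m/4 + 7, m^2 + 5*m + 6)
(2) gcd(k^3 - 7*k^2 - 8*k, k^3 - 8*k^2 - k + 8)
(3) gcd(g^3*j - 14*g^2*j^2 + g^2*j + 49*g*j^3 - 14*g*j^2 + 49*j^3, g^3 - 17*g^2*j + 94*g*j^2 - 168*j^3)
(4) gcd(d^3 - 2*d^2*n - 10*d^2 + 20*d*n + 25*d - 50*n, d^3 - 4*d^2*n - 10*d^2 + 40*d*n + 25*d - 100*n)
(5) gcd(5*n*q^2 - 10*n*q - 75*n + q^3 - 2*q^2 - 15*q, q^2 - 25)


(1) = 1
(2) = gcd(k*(k - 8)*(k + 1), (k - 8)*(k - 1)*(k + 1)) = k^2 - 7*k - 8
(3) = gcd((g - 7*j)^2*(g*j + j), (g - 7*j)*(g - 6*j)*(g - 4*j)) = g - 7*j
(4) = gcd((d - 5)^2*(d - 2*n), (d - 5)^2*(d - 4*n)) = d^2 - 10*d + 25
(5) = gcd((5*n + q)*(q - 5)*(q + 3), (q - 5)*(q + 5)) = q - 5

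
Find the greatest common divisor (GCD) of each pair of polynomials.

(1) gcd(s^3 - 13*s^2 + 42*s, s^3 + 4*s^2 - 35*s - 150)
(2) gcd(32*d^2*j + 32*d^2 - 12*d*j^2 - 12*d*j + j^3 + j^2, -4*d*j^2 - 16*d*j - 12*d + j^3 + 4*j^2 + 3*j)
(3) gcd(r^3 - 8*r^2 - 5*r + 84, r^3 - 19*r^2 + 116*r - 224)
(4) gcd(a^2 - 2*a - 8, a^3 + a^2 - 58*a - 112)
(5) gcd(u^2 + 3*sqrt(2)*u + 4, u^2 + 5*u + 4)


(1) = s - 6
(2) = gcd((-8*d + j)*(-4*d + j)*(j + 1), (-4*d + j)*(j + 1)*(j + 3)) = 4*d*j + 4*d - j^2 - j
(3) = gcd((r - 7)*(r - 4)*(r + 3), (r - 8)*(r - 7)*(r - 4)) = r^2 - 11*r + 28
(4) = gcd((a - 4)*(a + 2), (a - 8)*(a + 2)*(a + 7)) = a + 2
(5) = gcd((u + sqrt(2))*(u + 2*sqrt(2)), (u + 1)*(u + 4)) = 1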